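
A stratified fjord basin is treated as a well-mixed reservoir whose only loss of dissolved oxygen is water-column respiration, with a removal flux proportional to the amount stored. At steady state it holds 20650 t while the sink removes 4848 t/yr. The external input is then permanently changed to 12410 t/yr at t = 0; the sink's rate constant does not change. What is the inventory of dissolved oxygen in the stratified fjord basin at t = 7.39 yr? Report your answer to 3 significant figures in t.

Residence time τ = M₀/F₀ = 4.259 yr. The eventual steady state is M_∞ = M₀·(F₁/F₀) = 20650 × 12410/4848 = 52860 t.
The anomaly ΔM(t) = M(t) − M_∞ decays as ΔM₀·e^(−t/τ) with ΔM₀ = 20650 − 52860 = −32210 t.
At t = 7.39 yr, e^(−t/τ) = e^(−1.735) = 0.1764, so ΔM = −5682 t and M = 52860 − 5682 = 47178 t.

47200 t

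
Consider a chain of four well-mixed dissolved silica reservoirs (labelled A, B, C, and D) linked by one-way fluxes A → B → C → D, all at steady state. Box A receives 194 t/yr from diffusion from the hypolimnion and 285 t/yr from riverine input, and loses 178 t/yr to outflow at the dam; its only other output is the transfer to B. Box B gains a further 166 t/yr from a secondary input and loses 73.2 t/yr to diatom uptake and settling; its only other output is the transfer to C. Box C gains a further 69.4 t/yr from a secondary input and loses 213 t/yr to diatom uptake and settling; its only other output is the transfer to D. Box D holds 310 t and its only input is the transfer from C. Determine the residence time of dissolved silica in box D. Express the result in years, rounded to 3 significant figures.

Box A: F(A→B) = (194 + 285) − 178 = 301.00 t/yr.
Box B: F(B→C) = (301.00 + 166) − 73.2 = 393.80 t/yr.
Box C: F(C→D) = (393.80 + 69.4) − 213 = 250.20 t/yr.
Box D throughput = its input = 250.20 t/yr; τ = 310 / 250.20 = 1.239 yr.

1.24 yr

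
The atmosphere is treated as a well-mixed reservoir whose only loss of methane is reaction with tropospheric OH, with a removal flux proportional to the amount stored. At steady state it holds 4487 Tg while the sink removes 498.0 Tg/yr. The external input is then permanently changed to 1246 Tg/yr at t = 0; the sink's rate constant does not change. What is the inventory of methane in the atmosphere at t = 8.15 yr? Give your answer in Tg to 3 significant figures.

Residence time τ = M₀/F₀ = 9.010 yr. The eventual steady state is M_∞ = M₀·(F₁/F₀) = 4487 × 1246/498.0 = 11227 Tg.
The anomaly ΔM(t) = M(t) − M_∞ decays as ΔM₀·e^(−t/τ) with ΔM₀ = 4487 − 11227 = −6740 Tg.
At t = 8.15 yr, e^(−t/τ) = e^(−0.9045) = 0.4047, so ΔM = −2728 Tg and M = 11227 − 2728 = 8498.9 Tg.

8500 Tg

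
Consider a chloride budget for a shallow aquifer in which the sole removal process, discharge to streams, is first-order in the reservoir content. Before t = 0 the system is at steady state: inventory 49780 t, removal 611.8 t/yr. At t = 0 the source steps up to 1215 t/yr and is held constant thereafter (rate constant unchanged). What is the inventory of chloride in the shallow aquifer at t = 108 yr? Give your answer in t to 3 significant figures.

τ = M₀/F₀ = 49780/611.8 = 81.37 yr; rate constant k = 1/τ.
New steady state M_∞ = F₁/k = F₁·τ = 1215 × 81.37 = 98860 t.
M(t) = M_∞ + (M₀ − M_∞)·e^(−t/τ); t/τ = 108/81.37 = 1.327, so e^(−t/τ) = 0.2652.
M(t) = 98860 − 49080 × 0.2652 = 85845 t.

85800 t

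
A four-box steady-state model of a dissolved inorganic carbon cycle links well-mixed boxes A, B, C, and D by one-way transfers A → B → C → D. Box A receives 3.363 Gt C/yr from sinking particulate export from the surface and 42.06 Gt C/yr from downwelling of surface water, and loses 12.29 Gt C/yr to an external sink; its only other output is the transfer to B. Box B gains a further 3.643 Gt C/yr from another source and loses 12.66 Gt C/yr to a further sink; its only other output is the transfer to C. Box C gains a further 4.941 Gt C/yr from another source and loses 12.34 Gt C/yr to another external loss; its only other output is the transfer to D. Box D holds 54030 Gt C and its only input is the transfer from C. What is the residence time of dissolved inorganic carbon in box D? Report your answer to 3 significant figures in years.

Box A: F(A→B) = (3.363 + 42.06) − 12.29 = 33.133 Gt C/yr.
Box B: F(B→C) = (33.133 + 3.643) − 12.66 = 24.116 Gt C/yr.
Box C: F(C→D) = (24.116 + 4.941) − 12.34 = 16.717 Gt C/yr.
Box D throughput = its input = 16.717 Gt C/yr; τ = 54030 / 16.717 = 3232 yr.

3230 yr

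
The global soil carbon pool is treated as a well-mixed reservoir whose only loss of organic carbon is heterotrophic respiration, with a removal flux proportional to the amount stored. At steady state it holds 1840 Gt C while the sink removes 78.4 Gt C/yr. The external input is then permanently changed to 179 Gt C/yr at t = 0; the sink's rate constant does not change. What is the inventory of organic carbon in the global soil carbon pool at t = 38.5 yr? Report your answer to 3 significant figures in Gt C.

τ = M₀/F₀ = 1840/78.4 = 23.47 yr; rate constant k = 1/τ.
New steady state M_∞ = F₁/k = F₁·τ = 179 × 23.47 = 4201.0 Gt C.
M(t) = M_∞ + (M₀ − M_∞)·e^(−t/τ); t/τ = 38.5/23.47 = 1.640, so e^(−t/τ) = 0.1939.
M(t) = 4201.0 − 2361 × 0.1939 = 3743.2 Gt C.

3740 Gt C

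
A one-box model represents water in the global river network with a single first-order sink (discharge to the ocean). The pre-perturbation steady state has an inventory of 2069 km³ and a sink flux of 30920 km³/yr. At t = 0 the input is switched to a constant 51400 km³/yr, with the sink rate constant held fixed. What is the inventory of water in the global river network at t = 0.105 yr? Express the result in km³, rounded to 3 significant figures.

3150 km³

The sink rate constant is k = F₀/M₀ = 30920/2069 = 14.94 yr⁻¹.
Solving dM/dt = F₁ − kM with M(0) = M₀ gives M(t) = F₁/k + (M₀ − F₁/k)·e^(−kt).
F₁/k = 51400/14.94 = 3439.4 km³; kt = 14.94 × 0.105 = 1.569, e^(−kt) = 0.2082.
M(0.105) = 3439.4 + (2069 − 3439.4) × 0.2082 = 3439.4 − 285.3 = 3154.1 km³.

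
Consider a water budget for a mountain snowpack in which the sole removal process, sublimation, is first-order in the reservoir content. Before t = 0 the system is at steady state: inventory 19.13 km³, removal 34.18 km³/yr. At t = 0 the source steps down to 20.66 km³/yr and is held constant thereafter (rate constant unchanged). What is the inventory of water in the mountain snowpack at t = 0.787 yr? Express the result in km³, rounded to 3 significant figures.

τ = M₀/F₀ = 19.13/34.18 = 0.5597 yr; rate constant k = 1/τ.
New steady state M_∞ = F₁/k = F₁·τ = 20.66 × 0.5597 = 11.563 km³.
M(t) = M_∞ + (M₀ − M_∞)·e^(−t/τ); t/τ = 0.787/0.5597 = 1.406, so e^(−t/τ) = 0.2451.
M(t) = 11.563 + 7.567 × 0.2451 = 13.418 km³.

13.4 km³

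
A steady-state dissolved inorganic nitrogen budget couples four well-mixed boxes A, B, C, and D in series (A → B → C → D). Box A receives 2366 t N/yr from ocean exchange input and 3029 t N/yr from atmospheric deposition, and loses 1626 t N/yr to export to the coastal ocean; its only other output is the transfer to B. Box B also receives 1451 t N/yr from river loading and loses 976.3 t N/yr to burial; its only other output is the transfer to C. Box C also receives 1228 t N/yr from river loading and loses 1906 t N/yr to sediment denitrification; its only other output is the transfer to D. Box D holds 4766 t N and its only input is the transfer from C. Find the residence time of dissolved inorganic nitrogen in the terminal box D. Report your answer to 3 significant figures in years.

Box A: F(A→B) = (2366 + 3029) − 1626 = 3769.0 t N/yr.
Box B: F(B→C) = (3769.0 + 1451) − 976.3 = 4243.7 t N/yr.
Box C: F(C→D) = (4243.7 + 1228) − 1906 = 3565.7 t N/yr.
Box D throughput = its input = 3565.7 t N/yr; τ = 4766 / 3565.7 = 1.337 yr.

1.34 yr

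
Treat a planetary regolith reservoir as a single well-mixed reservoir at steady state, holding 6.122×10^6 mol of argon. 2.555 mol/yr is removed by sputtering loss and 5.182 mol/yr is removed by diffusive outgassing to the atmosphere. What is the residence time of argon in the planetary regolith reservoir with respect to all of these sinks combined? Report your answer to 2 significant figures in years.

790000 yr

Total removal flux = 2.555 + 5.182 = 7.7370 mol/yr.
τ = M / ΣF_out = 6.122×10^6 / 7.7370 = 791300 yr.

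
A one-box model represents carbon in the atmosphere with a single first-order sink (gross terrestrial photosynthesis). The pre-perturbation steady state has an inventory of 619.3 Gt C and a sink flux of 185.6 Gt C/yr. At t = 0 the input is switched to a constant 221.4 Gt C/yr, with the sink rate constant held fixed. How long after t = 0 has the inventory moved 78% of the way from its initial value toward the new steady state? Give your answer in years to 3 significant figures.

5.05 yr

τ = M₀/F₀ = 619.3/185.6 = 3.337 yr.
The remaining gap fraction is e^(−t/τ); 78% covered ⇒ e^(−t/τ) = 0.220.
t = −τ ln(0.220) = 3.337 × 1.514 = 5.052 yr.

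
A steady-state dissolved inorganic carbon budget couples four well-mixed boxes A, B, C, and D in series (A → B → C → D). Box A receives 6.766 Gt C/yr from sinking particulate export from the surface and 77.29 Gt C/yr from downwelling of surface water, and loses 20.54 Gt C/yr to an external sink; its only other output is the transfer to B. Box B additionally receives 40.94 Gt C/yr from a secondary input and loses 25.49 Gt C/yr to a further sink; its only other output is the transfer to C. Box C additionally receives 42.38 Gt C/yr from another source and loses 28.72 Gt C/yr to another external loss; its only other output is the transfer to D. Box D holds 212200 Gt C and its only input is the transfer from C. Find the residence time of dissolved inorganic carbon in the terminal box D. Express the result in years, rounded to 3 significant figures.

Box A: F(A→B) = (6.766 + 77.29) − 20.54 = 63.516 Gt C/yr.
Box B: F(B→C) = (63.516 + 40.94) − 25.49 = 78.966 Gt C/yr.
Box C: F(C→D) = (78.966 + 42.38) − 28.72 = 92.626 Gt C/yr.
Box D throughput = its input = 92.626 Gt C/yr; τ = 212200 / 92.626 = 2291 yr.

2290 yr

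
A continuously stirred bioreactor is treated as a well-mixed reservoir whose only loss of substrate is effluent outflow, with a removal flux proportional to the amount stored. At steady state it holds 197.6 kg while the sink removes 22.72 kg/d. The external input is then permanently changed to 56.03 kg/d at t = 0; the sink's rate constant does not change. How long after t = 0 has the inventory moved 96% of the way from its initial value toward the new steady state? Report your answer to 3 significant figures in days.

τ = M₀/F₀ = 197.6/22.72 = 8.697 d.
The remaining gap fraction is e^(−t/τ); 96% covered ⇒ e^(−t/τ) = 0.0400.
t = −τ ln(0.0400) = 8.697 × 3.219 = 28.00 d.

28.0 d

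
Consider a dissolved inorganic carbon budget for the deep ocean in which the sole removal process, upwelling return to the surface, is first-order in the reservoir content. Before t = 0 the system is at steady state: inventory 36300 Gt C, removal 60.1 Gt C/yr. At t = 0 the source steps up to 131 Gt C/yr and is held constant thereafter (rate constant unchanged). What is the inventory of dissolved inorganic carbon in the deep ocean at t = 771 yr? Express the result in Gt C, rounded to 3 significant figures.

τ = M₀/F₀ = 36300/60.1 = 604.0 yr; rate constant k = 1/τ.
New steady state M_∞ = F₁/k = F₁·τ = 131 × 604.0 = 79123 Gt C.
M(t) = M_∞ + (M₀ − M_∞)·e^(−t/τ); t/τ = 771/604.0 = 1.277, so e^(−t/τ) = 0.2790.
M(t) = 79123 − 42820 × 0.2790 = 67175 Gt C.

67200 Gt C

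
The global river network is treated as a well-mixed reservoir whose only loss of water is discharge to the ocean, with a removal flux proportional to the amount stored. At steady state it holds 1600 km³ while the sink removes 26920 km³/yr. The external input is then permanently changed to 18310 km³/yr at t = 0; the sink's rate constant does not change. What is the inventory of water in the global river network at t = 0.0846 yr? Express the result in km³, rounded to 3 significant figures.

1210 km³

Residence time τ = M₀/F₀ = 0.05944 yr. The eventual steady state is M_∞ = M₀·(F₁/F₀) = 1600 × 18310/26920 = 1088.3 km³.
The anomaly ΔM(t) = M(t) − M_∞ decays as ΔM₀·e^(−t/τ) with ΔM₀ = 1600 − 1088.3 = 511.7 km³.
At t = 0.0846 yr, e^(−t/τ) = e^(−1.423) = 0.2409, so ΔM = 123.3 km³ and M = 1088.3 + 123.3 = 1211.5 km³.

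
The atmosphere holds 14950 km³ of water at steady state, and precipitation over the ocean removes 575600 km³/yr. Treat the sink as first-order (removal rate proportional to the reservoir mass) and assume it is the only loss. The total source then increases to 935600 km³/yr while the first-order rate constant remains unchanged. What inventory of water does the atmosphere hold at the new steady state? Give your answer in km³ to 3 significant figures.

24300 km³

Rate constant k = F/M = 575600 / 14950 = 38.50 yr⁻¹.
At the new steady state, source = k·M_new ⇒ M_new = 935600 / 38.50 = 24300 km³.
(Equivalently M_new = M × F_new/F_old = 14950 × 935600/575600.)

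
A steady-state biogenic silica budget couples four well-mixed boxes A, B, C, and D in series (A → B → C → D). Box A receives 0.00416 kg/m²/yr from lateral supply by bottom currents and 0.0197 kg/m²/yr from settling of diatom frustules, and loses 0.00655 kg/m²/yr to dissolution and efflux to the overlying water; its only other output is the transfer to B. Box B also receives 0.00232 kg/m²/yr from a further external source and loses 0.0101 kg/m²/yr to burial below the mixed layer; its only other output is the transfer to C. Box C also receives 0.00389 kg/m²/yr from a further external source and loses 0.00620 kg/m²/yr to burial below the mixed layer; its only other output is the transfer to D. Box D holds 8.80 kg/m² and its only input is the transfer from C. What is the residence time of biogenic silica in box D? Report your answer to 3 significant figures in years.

1220 yr

Box A: F(A→B) = (0.00416 + 0.0197) − 0.00655 = 0.017310 kg/m²/yr.
Box B: F(B→C) = (0.017310 + 0.00232) − 0.0101 = 0.0095300 kg/m²/yr.
Box C: F(C→D) = (0.0095300 + 0.00389) − 0.00620 = 0.0072200 kg/m²/yr.
Box D throughput = its input = 0.0072200 kg/m²/yr; τ = 8.80 / 0.0072200 = 1219 yr.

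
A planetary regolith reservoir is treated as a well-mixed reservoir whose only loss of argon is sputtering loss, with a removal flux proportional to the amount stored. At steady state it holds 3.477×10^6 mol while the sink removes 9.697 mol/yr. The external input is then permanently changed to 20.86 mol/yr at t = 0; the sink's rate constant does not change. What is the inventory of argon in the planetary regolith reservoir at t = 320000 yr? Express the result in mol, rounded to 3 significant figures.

5.84×10^6 mol

τ = M₀/F₀ = 3.477×10^6/9.697 = 358600 yr; rate constant k = 1/τ.
New steady state M_∞ = F₁/k = F₁·τ = 20.86 × 358600 = 7.4797×10^6 mol.
M(t) = M_∞ + (M₀ − M_∞)·e^(−t/τ); t/τ = 320000/358600 = 0.8924, so e^(−t/τ) = 0.4097.
M(t) = 7.4797×10^6 − 4.003×10^6 × 0.4097 = 5.8400×10^6 mol.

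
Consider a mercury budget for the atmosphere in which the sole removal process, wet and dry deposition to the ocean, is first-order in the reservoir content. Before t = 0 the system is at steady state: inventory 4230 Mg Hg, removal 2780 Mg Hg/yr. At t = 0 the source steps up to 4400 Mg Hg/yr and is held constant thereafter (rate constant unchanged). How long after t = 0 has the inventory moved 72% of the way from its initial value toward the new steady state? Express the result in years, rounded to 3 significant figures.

1.94 yr

τ = M₀/F₀ = 4230/2780 = 1.522 yr.
The remaining gap fraction is e^(−t/τ); 72% covered ⇒ e^(−t/τ) = 0.280.
t = −τ ln(0.280) = 1.522 × 1.273 = 1.937 yr.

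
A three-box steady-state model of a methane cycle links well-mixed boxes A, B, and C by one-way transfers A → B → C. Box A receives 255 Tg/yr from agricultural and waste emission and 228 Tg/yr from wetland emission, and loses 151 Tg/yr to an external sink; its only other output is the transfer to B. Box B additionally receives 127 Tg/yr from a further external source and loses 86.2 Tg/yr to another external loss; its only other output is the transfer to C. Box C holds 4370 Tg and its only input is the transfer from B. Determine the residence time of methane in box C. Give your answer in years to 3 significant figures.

11.7 yr

Box A: F(A→B) = (255 + 228) − 151 = 332.00 Tg/yr.
Box B: F(B→C) = (332.00 + 127) − 86.2 = 372.80 Tg/yr.
Box C throughput = its input = 372.80 Tg/yr; τ = 4370 / 372.80 = 11.72 yr.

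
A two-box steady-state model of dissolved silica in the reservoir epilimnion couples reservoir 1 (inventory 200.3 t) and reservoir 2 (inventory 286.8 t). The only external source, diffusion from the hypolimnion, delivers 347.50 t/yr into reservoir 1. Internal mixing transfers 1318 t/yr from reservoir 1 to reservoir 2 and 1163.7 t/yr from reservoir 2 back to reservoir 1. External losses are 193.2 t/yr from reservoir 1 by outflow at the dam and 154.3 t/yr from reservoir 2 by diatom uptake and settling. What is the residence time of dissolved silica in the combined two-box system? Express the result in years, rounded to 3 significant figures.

For the system as a whole, the A↔B exchange is internal and contributes nothing to the throughput; only the external sinks remove mass.
M_total = 200.3 + 286.8 = 487.10 t.
ΣF_external_out = 193.2 + 154.3 = 347.50 t/yr.
τ = M_total / ΣF_ext = 487.10 / 347.50 = 1.402 yr.

1.40 yr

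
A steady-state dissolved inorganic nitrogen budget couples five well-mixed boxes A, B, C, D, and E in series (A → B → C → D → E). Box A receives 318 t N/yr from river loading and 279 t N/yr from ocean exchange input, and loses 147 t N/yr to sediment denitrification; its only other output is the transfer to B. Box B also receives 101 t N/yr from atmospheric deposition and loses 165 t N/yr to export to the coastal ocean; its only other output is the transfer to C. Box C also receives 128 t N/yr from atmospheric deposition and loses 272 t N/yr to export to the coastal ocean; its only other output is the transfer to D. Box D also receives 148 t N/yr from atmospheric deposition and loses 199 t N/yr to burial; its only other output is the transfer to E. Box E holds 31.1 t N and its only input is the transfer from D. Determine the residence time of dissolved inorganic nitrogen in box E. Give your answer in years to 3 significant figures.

0.163 yr

Box A: F(A→B) = (318 + 279) − 147 = 450.00 t N/yr.
Box B: F(B→C) = (450.00 + 101) − 165 = 386.00 t N/yr.
Box C: F(C→D) = (386.00 + 128) − 272 = 242.00 t N/yr.
Box D: F(D→E) = (242.00 + 148) − 199 = 191.00 t N/yr.
Box E throughput = its input = 191.00 t N/yr; τ = 31.1 / 191.00 = 0.1628 yr.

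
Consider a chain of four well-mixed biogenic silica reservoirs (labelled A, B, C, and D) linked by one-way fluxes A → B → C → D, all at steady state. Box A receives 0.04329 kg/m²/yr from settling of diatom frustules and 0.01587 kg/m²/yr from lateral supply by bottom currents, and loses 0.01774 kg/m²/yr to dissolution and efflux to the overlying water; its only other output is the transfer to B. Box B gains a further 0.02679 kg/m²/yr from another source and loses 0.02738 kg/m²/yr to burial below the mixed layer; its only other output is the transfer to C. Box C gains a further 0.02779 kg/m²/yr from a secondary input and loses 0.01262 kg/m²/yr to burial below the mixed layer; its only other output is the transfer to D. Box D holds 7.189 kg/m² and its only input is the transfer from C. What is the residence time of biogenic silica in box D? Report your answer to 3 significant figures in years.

Box A: F(A→B) = (0.04329 + 0.01587) − 0.01774 = 0.041420 kg/m²/yr.
Box B: F(B→C) = (0.041420 + 0.02679) − 0.02738 = 0.040830 kg/m²/yr.
Box C: F(C→D) = (0.040830 + 0.02779) − 0.01262 = 0.056000 kg/m²/yr.
Box D throughput = its input = 0.056000 kg/m²/yr; τ = 7.189 / 0.056000 = 128.4 yr.

128 yr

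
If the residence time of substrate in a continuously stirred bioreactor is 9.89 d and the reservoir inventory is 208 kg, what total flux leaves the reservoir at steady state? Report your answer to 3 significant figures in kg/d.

F = M / τ = 208 / 9.89 = 21.03 kg/d.

21.0 kg/d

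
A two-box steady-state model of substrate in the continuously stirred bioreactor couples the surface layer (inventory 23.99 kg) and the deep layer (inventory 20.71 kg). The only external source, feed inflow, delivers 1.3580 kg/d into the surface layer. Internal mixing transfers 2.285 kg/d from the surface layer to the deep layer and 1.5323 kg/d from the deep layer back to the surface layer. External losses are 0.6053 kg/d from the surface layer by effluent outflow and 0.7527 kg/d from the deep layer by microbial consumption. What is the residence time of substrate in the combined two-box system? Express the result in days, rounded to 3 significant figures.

For the system as a whole, the A↔B exchange is internal and contributes nothing to the throughput; only the external sinks remove mass.
M_total = 23.99 + 20.71 = 44.700 kg.
ΣF_external_out = 0.6053 + 0.7527 = 1.3580 kg/d.
τ = M_total / ΣF_ext = 44.700 / 1.3580 = 32.92 d.

32.9 d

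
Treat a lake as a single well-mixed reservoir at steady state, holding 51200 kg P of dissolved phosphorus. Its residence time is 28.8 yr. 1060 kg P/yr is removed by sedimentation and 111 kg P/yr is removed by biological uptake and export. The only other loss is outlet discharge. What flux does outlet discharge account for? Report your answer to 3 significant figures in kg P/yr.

607 kg P/yr

Total removal F = M/τ = 51200 / 28.8 = 1778 kg P/yr.
Outlet discharge = F − (1060 + 111) = 1778 − 1171 = 606.8 kg P/yr.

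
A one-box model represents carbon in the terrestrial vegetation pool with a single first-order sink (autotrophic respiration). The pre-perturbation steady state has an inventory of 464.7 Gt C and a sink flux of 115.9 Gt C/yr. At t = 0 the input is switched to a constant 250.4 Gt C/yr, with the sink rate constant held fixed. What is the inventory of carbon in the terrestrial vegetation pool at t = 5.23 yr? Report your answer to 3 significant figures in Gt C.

Residence time τ = M₀/F₀ = 4.009 yr. The eventual steady state is M_∞ = M₀·(F₁/F₀) = 464.7 × 250.4/115.9 = 1004.0 Gt C.
The anomaly ΔM(t) = M(t) − M_∞ decays as ΔM₀·e^(−t/τ) with ΔM₀ = 464.7 − 1004.0 = −539.3 Gt C.
At t = 5.23 yr, e^(−t/τ) = e^(−1.304) = 0.2713, so ΔM = −146.3 Gt C and M = 1004.0 − 146.3 = 857.65 Gt C.

858 Gt C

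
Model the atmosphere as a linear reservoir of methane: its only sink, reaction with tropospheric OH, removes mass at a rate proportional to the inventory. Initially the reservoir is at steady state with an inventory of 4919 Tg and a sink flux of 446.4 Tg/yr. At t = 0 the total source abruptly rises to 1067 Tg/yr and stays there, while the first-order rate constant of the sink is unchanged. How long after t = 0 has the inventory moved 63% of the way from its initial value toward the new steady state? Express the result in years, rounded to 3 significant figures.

11.0 yr

τ = M₀/F₀ = 4919/446.4 = 11.02 yr.
The remaining gap fraction is e^(−t/τ); 63% covered ⇒ e^(−t/τ) = 0.370.
t = −τ ln(0.370) = 11.02 × 0.9943 = 10.96 yr.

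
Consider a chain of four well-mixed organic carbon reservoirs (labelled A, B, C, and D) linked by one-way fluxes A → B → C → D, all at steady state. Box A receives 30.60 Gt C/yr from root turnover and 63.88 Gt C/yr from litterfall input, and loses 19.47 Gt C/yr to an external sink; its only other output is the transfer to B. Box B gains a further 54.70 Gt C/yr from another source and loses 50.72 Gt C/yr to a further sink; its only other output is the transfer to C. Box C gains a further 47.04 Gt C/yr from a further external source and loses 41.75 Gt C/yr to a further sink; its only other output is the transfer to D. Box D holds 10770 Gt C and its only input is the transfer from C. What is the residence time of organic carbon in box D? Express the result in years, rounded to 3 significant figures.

Box A: F(A→B) = (30.60 + 63.88) − 19.47 = 75.010 Gt C/yr.
Box B: F(B→C) = (75.010 + 54.70) − 50.72 = 78.990 Gt C/yr.
Box C: F(C→D) = (78.990 + 47.04) − 41.75 = 84.280 Gt C/yr.
Box D throughput = its input = 84.280 Gt C/yr; τ = 10770 / 84.280 = 127.8 yr.

128 yr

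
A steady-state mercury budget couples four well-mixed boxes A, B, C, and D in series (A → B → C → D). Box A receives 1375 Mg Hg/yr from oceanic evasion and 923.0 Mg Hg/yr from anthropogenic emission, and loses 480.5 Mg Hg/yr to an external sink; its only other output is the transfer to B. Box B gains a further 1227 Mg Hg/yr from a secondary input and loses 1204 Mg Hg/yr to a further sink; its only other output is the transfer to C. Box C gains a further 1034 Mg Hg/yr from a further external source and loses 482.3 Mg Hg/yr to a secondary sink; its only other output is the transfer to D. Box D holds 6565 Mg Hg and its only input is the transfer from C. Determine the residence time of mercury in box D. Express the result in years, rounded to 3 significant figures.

Box A: F(A→B) = (1375 + 923.0) − 480.5 = 1817.5 Mg Hg/yr.
Box B: F(B→C) = (1817.5 + 1227) − 1204 = 1840.5 Mg Hg/yr.
Box C: F(C→D) = (1840.5 + 1034) − 482.3 = 2392.2 Mg Hg/yr.
Box D throughput = its input = 2392.2 Mg Hg/yr; τ = 6565 / 2392.2 = 2.744 yr.

2.74 yr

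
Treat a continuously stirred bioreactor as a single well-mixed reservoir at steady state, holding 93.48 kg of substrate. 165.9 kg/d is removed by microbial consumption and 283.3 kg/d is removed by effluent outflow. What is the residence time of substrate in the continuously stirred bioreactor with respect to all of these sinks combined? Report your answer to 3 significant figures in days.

0.208 d

Total removal flux = 165.9 + 283.3 = 449.20 kg/d.
τ = M / ΣF_out = 93.48 / 449.20 = 0.2081 d.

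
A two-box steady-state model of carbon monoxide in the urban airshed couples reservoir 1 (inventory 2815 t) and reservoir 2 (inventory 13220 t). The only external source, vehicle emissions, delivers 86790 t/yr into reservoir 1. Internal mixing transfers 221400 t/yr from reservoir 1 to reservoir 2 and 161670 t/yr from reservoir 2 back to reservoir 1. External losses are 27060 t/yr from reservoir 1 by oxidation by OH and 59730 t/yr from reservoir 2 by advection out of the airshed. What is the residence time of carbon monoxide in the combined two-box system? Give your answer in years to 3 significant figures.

0.185 yr

Residence time in the combined system uses the total inventory and the total *external* removal — internal exchanges between the two boxes cancel.
M_total = 2815 + 13220 = 16035 t.
ΣF_external_out = 27060 + 59730 = 86790 t/yr.
τ = M_total / ΣF_ext = 16035 / 86790 = 0.1848 yr.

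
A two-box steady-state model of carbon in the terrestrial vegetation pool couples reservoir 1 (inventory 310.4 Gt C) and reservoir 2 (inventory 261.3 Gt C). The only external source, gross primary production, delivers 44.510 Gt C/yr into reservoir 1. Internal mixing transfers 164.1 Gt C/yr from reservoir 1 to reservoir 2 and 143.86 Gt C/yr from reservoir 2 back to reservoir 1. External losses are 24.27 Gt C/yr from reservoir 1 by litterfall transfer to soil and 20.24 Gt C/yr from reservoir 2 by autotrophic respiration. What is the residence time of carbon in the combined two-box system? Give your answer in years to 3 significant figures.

12.8 yr

For the system as a whole, the A↔B exchange is internal and contributes nothing to the throughput; only the external sinks remove mass.
M_total = 310.4 + 261.3 = 571.70 Gt C.
ΣF_external_out = 24.27 + 20.24 = 44.510 Gt C/yr.
τ = M_total / ΣF_ext = 571.70 / 44.510 = 12.84 yr.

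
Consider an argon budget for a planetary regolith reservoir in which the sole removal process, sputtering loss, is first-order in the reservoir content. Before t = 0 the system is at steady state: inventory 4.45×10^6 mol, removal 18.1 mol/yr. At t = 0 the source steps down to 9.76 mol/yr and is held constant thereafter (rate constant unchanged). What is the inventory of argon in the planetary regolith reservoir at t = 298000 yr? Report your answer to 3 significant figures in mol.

Residence time τ = M₀/F₀ = 245900 yr. The eventual steady state is M_∞ = M₀·(F₁/F₀) = 4.45×10^6 × 9.76/18.1 = 2.3996×10^6 mol.
The anomaly ΔM(t) = M(t) − M_∞ decays as ΔM₀·e^(−t/τ) with ΔM₀ = 4.45×10^6 − 2.3996×10^6 = 2.050×10^6 mol.
At t = 298000 yr, e^(−t/τ) = e^(−1.212) = 0.2976, so ΔM = 610200 mol and M = 2.3996×10^6 + 610200 = 3.0097×10^6 mol.

3.01×10^6 mol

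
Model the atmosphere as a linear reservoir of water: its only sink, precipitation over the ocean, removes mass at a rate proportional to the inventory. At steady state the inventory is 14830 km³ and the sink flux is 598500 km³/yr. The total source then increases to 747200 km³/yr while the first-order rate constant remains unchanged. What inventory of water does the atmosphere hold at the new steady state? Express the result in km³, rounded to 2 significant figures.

Rate constant k = F/M = 598500 / 14830 = 40.36 yr⁻¹.
At the new steady state, source = k·M_new ⇒ M_new = 747200 / 40.36 = 18510 km³.
(Equivalently M_new = M × F_new/F_old = 14830 × 747200/598500.)

19000 km³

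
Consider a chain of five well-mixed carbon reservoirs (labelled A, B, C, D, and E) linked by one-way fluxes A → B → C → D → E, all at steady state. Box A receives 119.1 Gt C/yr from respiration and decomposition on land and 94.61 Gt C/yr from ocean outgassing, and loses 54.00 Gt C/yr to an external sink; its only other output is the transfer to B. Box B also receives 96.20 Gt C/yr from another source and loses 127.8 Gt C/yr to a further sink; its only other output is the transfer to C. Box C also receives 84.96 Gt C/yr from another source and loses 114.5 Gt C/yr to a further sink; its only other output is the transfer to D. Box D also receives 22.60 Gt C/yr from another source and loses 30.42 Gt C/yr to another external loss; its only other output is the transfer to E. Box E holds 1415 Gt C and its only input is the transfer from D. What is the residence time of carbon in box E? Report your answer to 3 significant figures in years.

15.6 yr

Box A: F(A→B) = (119.1 + 94.61) − 54.00 = 159.71 Gt C/yr.
Box B: F(B→C) = (159.71 + 96.20) − 127.8 = 128.11 Gt C/yr.
Box C: F(C→D) = (128.11 + 84.96) − 114.5 = 98.570 Gt C/yr.
Box D: F(D→E) = (98.570 + 22.60) − 30.42 = 90.750 Gt C/yr.
Box E throughput = its input = 90.750 Gt C/yr; τ = 1415 / 90.750 = 15.59 yr.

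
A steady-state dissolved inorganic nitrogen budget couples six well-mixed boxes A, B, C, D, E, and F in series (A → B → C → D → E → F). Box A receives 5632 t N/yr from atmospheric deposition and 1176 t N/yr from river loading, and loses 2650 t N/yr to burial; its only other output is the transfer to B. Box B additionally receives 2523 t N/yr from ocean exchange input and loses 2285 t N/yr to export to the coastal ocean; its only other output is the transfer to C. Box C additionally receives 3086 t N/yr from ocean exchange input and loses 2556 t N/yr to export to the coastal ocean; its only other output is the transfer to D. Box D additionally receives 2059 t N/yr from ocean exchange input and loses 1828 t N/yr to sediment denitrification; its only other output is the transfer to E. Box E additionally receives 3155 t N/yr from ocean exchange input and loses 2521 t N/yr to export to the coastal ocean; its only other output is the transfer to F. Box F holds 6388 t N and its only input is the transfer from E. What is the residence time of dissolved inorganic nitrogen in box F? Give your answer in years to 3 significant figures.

Box A: F(A→B) = (5632 + 1176) − 2650 = 4158.0 t N/yr.
Box B: F(B→C) = (4158.0 + 2523) − 2285 = 4396.0 t N/yr.
Box C: F(C→D) = (4396.0 + 3086) − 2556 = 4926.0 t N/yr.
Box D: F(D→E) = (4926.0 + 2059) − 1828 = 5157.0 t N/yr.
Box E: F(E→F) = (5157.0 + 3155) − 2521 = 5791.0 t N/yr.
Box F throughput = its input = 5791.0 t N/yr; τ = 6388 / 5791.0 = 1.103 yr.

1.10 yr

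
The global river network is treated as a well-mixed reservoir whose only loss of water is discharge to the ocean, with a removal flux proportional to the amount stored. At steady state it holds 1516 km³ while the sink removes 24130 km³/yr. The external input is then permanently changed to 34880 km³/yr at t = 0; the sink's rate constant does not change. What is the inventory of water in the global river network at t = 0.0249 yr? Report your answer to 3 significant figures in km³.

The sink rate constant is k = F₀/M₀ = 24130/1516 = 15.92 yr⁻¹.
Solving dM/dt = F₁ − kM with M(0) = M₀ gives M(t) = F₁/k + (M₀ − F₁/k)·e^(−kt).
F₁/k = 34880/15.92 = 2191.4 km³; kt = 15.92 × 0.0249 = 0.3963, e^(−kt) = 0.6728.
M(0.0249) = 2191.4 + (1516 − 2191.4) × 0.6728 = 2191.4 − 454.4 = 1737.0 km³.

1740 km³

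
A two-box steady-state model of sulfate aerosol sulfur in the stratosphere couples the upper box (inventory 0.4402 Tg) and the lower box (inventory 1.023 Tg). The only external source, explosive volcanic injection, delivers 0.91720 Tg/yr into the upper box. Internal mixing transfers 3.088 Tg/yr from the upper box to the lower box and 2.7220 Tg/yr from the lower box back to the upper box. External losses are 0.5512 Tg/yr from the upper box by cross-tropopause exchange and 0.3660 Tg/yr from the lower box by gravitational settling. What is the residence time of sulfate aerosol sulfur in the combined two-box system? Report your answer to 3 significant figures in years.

For the system as a whole, the A↔B exchange is internal and contributes nothing to the throughput; only the external sinks remove mass.
M_total = 0.4402 + 1.023 = 1.4632 Tg.
ΣF_external_out = 0.5512 + 0.3660 = 0.91720 Tg/yr.
τ = M_total / ΣF_ext = 1.4632 / 0.91720 = 1.595 yr.

1.60 yr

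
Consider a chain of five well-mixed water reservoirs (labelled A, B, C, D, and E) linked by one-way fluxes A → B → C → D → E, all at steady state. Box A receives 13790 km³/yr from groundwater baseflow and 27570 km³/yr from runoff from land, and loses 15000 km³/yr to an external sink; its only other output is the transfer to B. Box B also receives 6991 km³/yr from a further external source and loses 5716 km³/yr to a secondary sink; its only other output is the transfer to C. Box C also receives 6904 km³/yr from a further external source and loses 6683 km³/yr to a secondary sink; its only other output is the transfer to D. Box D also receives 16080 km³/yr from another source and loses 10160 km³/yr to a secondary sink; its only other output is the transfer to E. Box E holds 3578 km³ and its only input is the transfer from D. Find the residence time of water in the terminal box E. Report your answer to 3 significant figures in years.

Box A: F(A→B) = (13790 + 27570) − 15000 = 26360 km³/yr.
Box B: F(B→C) = (26360 + 6991) − 5716 = 27635 km³/yr.
Box C: F(C→D) = (27635 + 6904) − 6683 = 27856 km³/yr.
Box D: F(D→E) = (27856 + 16080) − 10160 = 33776 km³/yr.
Box E throughput = its input = 33776 km³/yr; τ = 3578 / 33776 = 0.1059 yr.

0.106 yr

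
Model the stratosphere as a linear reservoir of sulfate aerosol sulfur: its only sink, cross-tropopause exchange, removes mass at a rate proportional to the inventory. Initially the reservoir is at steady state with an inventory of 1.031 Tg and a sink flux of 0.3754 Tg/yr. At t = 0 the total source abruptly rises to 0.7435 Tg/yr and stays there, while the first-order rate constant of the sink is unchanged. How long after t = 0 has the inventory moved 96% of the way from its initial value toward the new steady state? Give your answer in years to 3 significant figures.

τ = M₀/F₀ = 1.031/0.3754 = 2.746 yr.
The remaining gap fraction is e^(−t/τ); 96% covered ⇒ e^(−t/τ) = 0.0400.
t = −τ ln(0.0400) = 2.746 × 3.219 = 8.840 yr.

8.84 yr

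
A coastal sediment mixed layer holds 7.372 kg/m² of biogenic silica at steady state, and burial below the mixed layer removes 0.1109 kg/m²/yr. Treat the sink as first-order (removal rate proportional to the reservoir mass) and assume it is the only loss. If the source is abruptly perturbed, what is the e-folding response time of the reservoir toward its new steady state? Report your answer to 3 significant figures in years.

For a linear reservoir the response time equals the residence time τ = M/F.
τ = 7.372 / 0.1109 = 66.47 yr.

66.5 yr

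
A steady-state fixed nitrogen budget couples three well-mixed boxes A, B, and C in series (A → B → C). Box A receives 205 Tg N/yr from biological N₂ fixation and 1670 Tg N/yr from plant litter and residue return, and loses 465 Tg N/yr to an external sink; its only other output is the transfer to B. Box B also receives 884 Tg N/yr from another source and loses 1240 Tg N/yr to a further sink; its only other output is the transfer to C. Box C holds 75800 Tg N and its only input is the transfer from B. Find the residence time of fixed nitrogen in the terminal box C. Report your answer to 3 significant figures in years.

71.9 yr

Box A: F(A→B) = (205 + 1670) − 465 = 1410.0 Tg N/yr.
Box B: F(B→C) = (1410.0 + 884) − 1240 = 1054.0 Tg N/yr.
Box C throughput = its input = 1054.0 Tg N/yr; τ = 75800 / 1054.0 = 71.92 yr.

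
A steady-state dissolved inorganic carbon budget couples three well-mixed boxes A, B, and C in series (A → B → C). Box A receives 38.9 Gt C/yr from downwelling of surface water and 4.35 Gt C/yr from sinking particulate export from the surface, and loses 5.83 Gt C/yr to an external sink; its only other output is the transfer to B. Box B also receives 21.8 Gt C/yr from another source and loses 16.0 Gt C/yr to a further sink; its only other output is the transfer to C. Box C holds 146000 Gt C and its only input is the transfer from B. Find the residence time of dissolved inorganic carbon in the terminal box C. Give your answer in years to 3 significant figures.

Box A: F(A→B) = (38.9 + 4.35) − 5.83 = 37.420 Gt C/yr.
Box B: F(B→C) = (37.420 + 21.8) − 16.0 = 43.220 Gt C/yr.
Box C throughput = its input = 43.220 Gt C/yr; τ = 146000 / 43.220 = 3378 yr.

3380 yr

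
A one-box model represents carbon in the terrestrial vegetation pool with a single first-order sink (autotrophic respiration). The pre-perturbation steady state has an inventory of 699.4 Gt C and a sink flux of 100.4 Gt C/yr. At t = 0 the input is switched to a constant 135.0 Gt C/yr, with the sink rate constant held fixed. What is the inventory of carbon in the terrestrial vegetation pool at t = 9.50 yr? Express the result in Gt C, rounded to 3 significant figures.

879 Gt C

The sink rate constant is k = F₀/M₀ = 100.4/699.4 = 0.1436 yr⁻¹.
Solving dM/dt = F₁ − kM with M(0) = M₀ gives M(t) = F₁/k + (M₀ − F₁/k)·e^(−kt).
F₁/k = 135.0/0.1436 = 940.43 Gt C; kt = 0.1436 × 9.50 = 1.364, e^(−kt) = 0.2557.
M(9.50) = 940.43 + (699.4 − 940.43) × 0.2557 = 940.43 − 61.63 = 878.80 Gt C.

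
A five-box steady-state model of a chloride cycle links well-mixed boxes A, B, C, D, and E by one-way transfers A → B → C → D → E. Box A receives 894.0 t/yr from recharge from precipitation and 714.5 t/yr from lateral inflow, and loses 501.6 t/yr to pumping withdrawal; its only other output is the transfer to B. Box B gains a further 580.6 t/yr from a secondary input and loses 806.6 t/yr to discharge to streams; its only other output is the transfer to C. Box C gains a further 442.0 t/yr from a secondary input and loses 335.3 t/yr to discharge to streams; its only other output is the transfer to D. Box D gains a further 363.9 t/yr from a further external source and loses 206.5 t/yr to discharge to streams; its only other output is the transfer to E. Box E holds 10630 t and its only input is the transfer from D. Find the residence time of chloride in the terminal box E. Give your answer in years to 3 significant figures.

9.28 yr

Box A: F(A→B) = (894.0 + 714.5) − 501.6 = 1106.9 t/yr.
Box B: F(B→C) = (1106.9 + 580.6) − 806.6 = 880.90 t/yr.
Box C: F(C→D) = (880.90 + 442.0) − 335.3 = 987.60 t/yr.
Box D: F(D→E) = (987.60 + 363.9) − 206.5 = 1145.0 t/yr.
Box E throughput = its input = 1145.0 t/yr; τ = 10630 / 1145.0 = 9.284 yr.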